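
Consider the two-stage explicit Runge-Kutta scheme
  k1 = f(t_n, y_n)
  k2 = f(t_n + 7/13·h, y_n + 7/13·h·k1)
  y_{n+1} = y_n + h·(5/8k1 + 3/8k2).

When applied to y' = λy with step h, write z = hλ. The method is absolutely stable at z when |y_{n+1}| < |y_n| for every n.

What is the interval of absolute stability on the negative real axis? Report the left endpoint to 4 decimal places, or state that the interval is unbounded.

Set f=λy, z=hλ:
  k1=λy_n ⇒ h·k1=z·y_n;  k2=λ(1+7/13z)y_n ⇒ h·k2=z(1+7/13z)y_n
  y_{n+1}/y_n = 1 + 5/8z + 3/8z(1+7/13z) = 1 + z + 21/104z²
  R(z) = 1 + z + 21/104z².

Solve |R(x)|<1 on ℝ⁻.
x=-0.35: |R|=0.6747
R=1: x+21/104x²=0 ⇒ x=−104/21=-4.9524; min R=1−1/(4·21/104)=-0.2381>−1
Confirm numerically:
  x=-4.847: |R|=0.89686 <1
  x=-4.179: |R|=0.34739 <1
  x=-2.395: |R|=0.23676 <1
  x=-5.448: |R|=1.54522 >1
  x=-4.979: |R|=1.02676 >1
Interval (-4.9524, 0).

(-4.9524, 0).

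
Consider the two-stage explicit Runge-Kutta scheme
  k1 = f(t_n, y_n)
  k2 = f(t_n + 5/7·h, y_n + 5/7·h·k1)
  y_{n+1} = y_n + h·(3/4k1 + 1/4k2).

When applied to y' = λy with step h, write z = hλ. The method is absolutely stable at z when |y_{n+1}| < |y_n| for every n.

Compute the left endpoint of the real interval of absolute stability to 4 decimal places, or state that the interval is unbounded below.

Set f=λy, z=hλ:
  k1=λy_n ⇒ h·k1=z·y_n;  k2=λ(1+5/7z)y_n ⇒ h·k2=z(1+5/7z)y_n
  y_{n+1}/y_n = 1 + 3/4z + 1/4z(1+5/7z) = 1 + z + 5/28z²
  so R(z) = 1 + z + 5/28z².

Boundary: |R(x)|=1, x<0.
x=-0.83: |R|=0.2930
R=1: x+5/28x²=0 ⇒ x=−28/5=-5.6000; min R=1−1/(4·5/28)=-0.4000>−1
Confirm numerically:
  x=-5.063: |R|=0.51449 <1
  x=-4.512: |R|=0.12338 <1
  x=-4.495: |R|=0.11304 <1
  x=-3.074: |R|=0.38659 <1
  x=-5.909: |R|=1.32605 >1
  x=-5.705: |R|=1.10697 >1
Interval (-5.6000, 0).

left endpoint -5.6000.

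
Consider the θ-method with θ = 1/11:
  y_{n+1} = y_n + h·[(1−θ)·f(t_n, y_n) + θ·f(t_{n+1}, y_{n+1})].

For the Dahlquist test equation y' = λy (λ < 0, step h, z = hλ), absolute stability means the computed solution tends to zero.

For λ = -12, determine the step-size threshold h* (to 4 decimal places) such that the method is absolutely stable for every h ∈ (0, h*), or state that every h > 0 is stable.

(-2.4444,0); λ=-12 ⇒ h* = (22/9)/12 = 0.2037.

Test eqn y'=λy, z=hλ:
  y_{n+1} = y_n + z·[10/11·y_n + 1/11·y_{n+1}] ⇒ (1 − 1/11z)y_{n+1} = (1 + 10/11z)y_n
  so R(z) = (1 + 10/11z)/(1 − 1/11z).

Find x<0 with |R(x)|<1.
x=-0.95: |R|=0.1255
R=−1: 1+10/11x = −1+1/11x ⇒ -9/11x=2 ⇒ x=2/(-9/11)=-2.4444
Confirm numerically:
  x=-2.343: |R|=0.93157 <1
  x=-2.229: |R|=0.85343 <1
  x=-2.211: |R|=0.84097 <1
  x=-2.747: |R|=1.19808 >1
  x=-2.543: |R|=1.06550 >1
So |R|<1 on (-2.4444, 0).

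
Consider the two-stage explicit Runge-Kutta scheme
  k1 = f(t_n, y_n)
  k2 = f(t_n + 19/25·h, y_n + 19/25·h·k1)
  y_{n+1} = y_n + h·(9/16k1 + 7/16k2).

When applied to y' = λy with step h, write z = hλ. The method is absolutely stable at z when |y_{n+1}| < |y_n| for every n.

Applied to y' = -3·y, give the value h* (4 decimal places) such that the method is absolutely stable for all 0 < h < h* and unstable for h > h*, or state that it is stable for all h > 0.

On y'=λy, z=hλ:
  k1=λy_n ⇒ h·k1=z·y_n;  k2=λ(1+19/25z)y_n ⇒ h·k2=z(1+19/25z)y_n
  y_{n+1}/y_n = 1 + 9/16z + 7/16z(1+19/25z) = 1 + z + 133/400z²
  so R(z) = 1 + z + 133/400z².

Boundary: |R(x)|=1, x<0.
x=-0.83: |R|=0.3991
R=1: x+133/400x²=0 ⇒ x=−400/133=-3.0075; min R=1−1/(4·133/400)=0.2481>−1
Confirm numerically:
  x=-2.666: |R|=0.69726 <1
  x=-2.416: |R|=0.52482 <1
  x=-2.131: |R|=0.37894 <1
  x=-1.898: |R|=0.29980 <1
  x=-3.259: |R|=1.27251 >1
  x=-3.159: |R|=1.15911 >1
  x=-3.133: |R|=1.13072 >1
Interval (-3.0075, 0).

(-3.0075,0); λ=-3 ⇒ h* = (400/133)/3 = 1.0025.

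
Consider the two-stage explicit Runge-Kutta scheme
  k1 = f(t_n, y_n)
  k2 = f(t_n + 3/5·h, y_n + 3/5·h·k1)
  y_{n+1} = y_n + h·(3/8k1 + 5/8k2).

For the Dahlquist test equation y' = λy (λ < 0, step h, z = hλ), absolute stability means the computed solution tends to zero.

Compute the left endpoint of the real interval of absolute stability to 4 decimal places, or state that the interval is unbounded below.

Test eqn y'=λy, z=hλ:
  k1=λy_n ⇒ h·k1=z·y_n;  k2=λ(1+3/5z)y_n ⇒ h·k2=z(1+3/5z)y_n
  y_{n+1}/y_n = 1 + 3/8z + 5/8z(1+3/5z) = 1 + z + 3/8z²
  so R(z) = 1 + z + 3/8z².

Solve |R(x)|<1 on ℝ⁻.
x=-1.43: |R|=0.3368
R=1: x+3/8x²=0 ⇒ x=−8/3=-2.6667; min R=1−1/(4·3/8)=0.3333>−1
Confirm numerically:
  x=-1.594: |R|=0.35881 <1
  x=-1.165: |R|=0.34396 <1
  x=-1.077: |R|=0.35797 <1
  x=-3.168: |R|=1.59558 >1
  x=-3.131: |R|=1.54519 >1
  x=-2.875: |R|=1.22461 >1
So |R|<1 on (-2.6667, 0).

z* = -2.6667.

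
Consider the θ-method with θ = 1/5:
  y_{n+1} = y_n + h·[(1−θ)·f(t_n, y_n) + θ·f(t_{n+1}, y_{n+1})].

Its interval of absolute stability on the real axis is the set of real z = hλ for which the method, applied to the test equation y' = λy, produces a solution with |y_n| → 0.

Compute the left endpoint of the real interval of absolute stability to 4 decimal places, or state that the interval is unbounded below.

With y'=λy (z=hλ):
  y_{n+1} = y_n + z·[4/5·y_n + 1/5·y_{n+1}] ⇒ (1 − 1/5z)y_{n+1} = (1 + 4/5z)y_n
  R(z) = (1 + 4/5z)/(1 − 1/5z).

Find x<0 with |R(x)|<1.
x=-0.47: |R|=0.5704
R=−1: 1+4/5x = −1+1/5x ⇒ -3/5x=2 ⇒ x=2/(-3/5)=-3.3333
Confirm numerically:
  x=-3.107: |R|=0.91625 <1
  x=-2.952: |R|=0.85614 <1
  x=-1.421: |R|=0.10653 <1
  x=-3.624: |R|=1.10111 >1
  x=-3.365: |R|=1.01136 >1
Stable set (-3.3333, 0).

z* = -3.3333.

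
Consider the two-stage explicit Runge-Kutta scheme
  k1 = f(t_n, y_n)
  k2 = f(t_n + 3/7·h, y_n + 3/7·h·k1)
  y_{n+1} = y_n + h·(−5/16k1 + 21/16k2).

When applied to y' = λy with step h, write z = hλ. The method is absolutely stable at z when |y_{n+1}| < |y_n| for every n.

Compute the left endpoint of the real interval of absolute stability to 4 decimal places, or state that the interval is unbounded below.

On y'=λy, z=hλ:
  k1=λy_n ⇒ h·k1=z·y_n;  k2=λ(1+3/7z)y_n ⇒ h·k2=z(1+3/7z)y_n
  y_{n+1}/y_n = 1 − 5/16z + 21/16z(1+3/7z) = 1 + z + 9/16z²
  ⇒ R(z) = 1 + z + 9/16z².

Find x<0 with |R(x)|<1.
x=-0.42: |R|=0.6792
R=1: x+9/16x²=0 ⇒ x=−16/9=-1.7778; min R=1−1/(4·9/16)=0.5556>−1
Confirm numerically:
  x=-1.328: |R|=0.66402 <1
  x=-1.295: |R|=0.64833 <1
  x=-1.121: |R|=0.58586 <1
  x=-2.338: |R|=1.73676 >1
  x=-2.080: |R|=1.35360 >1
  x=-2.003: |R|=1.25376 >1
So |R|<1 on (-1.7778, 0).

left endpoint -1.7778.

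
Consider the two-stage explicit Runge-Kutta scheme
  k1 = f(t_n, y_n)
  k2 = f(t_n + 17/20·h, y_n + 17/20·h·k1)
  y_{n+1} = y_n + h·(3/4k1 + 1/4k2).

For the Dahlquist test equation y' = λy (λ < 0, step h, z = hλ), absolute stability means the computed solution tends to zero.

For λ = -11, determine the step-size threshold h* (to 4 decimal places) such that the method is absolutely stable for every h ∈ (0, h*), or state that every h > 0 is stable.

On y'=λy, z=hλ:
  k1=λy_n ⇒ h·k1=z·y_n;  k2=λ(1+17/20z)y_n ⇒ h·k2=z(1+17/20z)y_n
  y_{n+1}/y_n = 1 + 3/4z + 1/4z(1+17/20z) = 1 + z + 17/80z²
  R(z) = 1 + z + 17/80z².

Find x<0 with |R(x)|<1.
x=-1.45: |R|=0.0032
R=1: x+17/80x²=0 ⇒ x=−80/17=-4.7059; min R=1−1/(4·17/80)=-0.1765>−1
Confirm numerically:
  x=-4.466: |R|=0.77235 <1
  x=-3.497: |R|=0.10166 <1
  x=-2.567: |R|=0.16673 <1
  x=-2.166: |R|=0.16904 <1
  x=-5.212: |R|=1.56055 >1
  x=-5.089: |R|=1.41431 >1
  x=-4.967: |R|=1.27561 >1
Interval (-4.7059, 0).

(-4.7059,0); λ=-11 ⇒ h* = (80/17)/11 = 0.4278.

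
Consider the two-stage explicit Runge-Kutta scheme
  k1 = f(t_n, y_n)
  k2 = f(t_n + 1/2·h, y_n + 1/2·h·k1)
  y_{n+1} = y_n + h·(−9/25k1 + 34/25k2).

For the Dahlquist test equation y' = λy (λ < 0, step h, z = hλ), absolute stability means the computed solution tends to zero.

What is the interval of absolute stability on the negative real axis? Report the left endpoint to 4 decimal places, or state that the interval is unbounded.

With y'=λy (z=hλ):
  k1=λy_n ⇒ h·k1=z·y_n;  k2=λ(1+1/2z)y_n ⇒ h·k2=z(1+1/2z)y_n
  y_{n+1}/y_n = 1 − 9/25z + 34/25z(1+1/2z) = 1 + z + 17/25z²
  ⇒ R(z) = 1 + z + 17/25z².

Boundary: |R(x)|=1, x<0.
x=-1.55: |R|=1.0837
R=1: x+17/25x²=0 ⇒ x=−25/17=-1.4706; min R=1−1/(4·17/25)=0.6324>−1
Confirm numerically:
  x=-1.139: |R|=0.74318 <1
  x=-0.870: |R|=0.64469 <1
  x=-0.845: |R|=0.64054 <1
  x=-0.832: |R|=0.63871 <1
  x=-1.959: |R|=1.65062 >1
  x=-1.524: |R|=1.05535 >1
Stable set (-1.4706, 0).

z∈(-1.4706,0).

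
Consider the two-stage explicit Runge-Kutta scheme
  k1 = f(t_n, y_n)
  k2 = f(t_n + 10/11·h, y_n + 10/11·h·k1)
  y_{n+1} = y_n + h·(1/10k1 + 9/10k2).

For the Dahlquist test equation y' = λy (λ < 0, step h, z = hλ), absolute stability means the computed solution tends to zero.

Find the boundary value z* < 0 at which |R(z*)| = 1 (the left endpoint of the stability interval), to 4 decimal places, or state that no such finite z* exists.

On y'=λy, z=hλ:
  k1=λy_n ⇒ h·k1=z·y_n;  k2=λ(1+10/11z)y_n ⇒ h·k2=z(1+10/11z)y_n
  y_{n+1}/y_n = 1 + 1/10z + 9/10z(1+10/11z) = 1 + z + 9/11z²
  so R(z) = 1 + z + 9/11z².

Solve |R(x)|<1 on ℝ⁻.
x=-1.31: |R|=1.0941
R=1: x+9/11x²=0 ⇒ x=−11/9=-1.2222; min R=1−1/(4·9/11)=0.6944>−1
Confirm numerically:
  x=-0.843: |R|=0.73844 <1
  x=-0.703: |R|=0.70135 <1
  x=-0.621: |R|=0.69452 <1
  x=-1.584: |R|=1.46886 >1
  x=-1.549: |R|=1.41415 >1
  x=-1.282: |R|=1.06270 >1
Interval (-1.2222, 0).

z* = -1.2222.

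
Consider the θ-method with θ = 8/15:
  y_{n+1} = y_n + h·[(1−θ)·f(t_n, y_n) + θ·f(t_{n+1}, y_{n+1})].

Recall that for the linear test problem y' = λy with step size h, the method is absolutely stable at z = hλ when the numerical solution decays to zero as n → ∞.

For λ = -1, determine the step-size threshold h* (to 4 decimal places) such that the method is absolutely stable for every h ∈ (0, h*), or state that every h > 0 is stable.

interval (−∞, 0). Any h>0 works for λ=-1.

With y'=λy (z=hλ):
  y_{n+1} = y_n + z·[7/15·y_n + 8/15·y_{n+1}] ⇒ (1 − 8/15z)y_{n+1} = (1 + 7/15z)y_n
  R(z) = (1 + 7/15z)/(1 − 8/15z).

Find x<0 with |R(x)|<1.
x=-1.71: |R|=0.1056
x=-2: |R|=0.0323
x=-10: |R|=0.5789
x=-100: |R|=0.8405
θ=8/15≥1/2 ⇒ |1+7/15x|<|1−8/15x| ∀x<0 ⇒ unbounded interval.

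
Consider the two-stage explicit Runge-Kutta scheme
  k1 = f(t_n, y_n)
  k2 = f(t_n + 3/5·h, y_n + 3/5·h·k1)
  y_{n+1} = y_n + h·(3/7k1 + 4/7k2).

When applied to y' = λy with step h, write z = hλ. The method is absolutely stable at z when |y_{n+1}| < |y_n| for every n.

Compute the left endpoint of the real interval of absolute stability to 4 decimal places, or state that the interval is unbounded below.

left endpoint -2.9167.

Test eqn y'=λy, z=hλ:
  k1=λy_n ⇒ h·k1=z·y_n;  k2=λ(1+3/5z)y_n ⇒ h·k2=z(1+3/5z)y_n
  y_{n+1}/y_n = 1 + 3/7z + 4/7z(1+3/5z) = 1 + z + 12/35z²
  so R(z) = 1 + z + 12/35z².

Boundary: |R(x)|=1, x<0.
x=-1.64: |R|=0.2821
R=1: x+12/35x²=0 ⇒ x=−35/12=-2.9167; min R=1−1/(4·12/35)=0.2708>−1
Confirm numerically:
  x=-2.066: |R|=0.39744 <1
  x=-1.977: |R|=0.36307 <1
  x=-1.776: |R|=0.30543 <1
  x=-3.322: |R|=1.46166 >1
  x=-3.154: |R|=1.25665 >1
  x=-2.992: |R|=1.07728 >1
Interval (-2.9167, 0).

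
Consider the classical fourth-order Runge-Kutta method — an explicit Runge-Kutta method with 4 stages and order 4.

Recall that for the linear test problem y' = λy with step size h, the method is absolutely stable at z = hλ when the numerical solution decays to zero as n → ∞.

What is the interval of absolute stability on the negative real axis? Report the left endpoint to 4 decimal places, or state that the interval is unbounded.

z∈(-2.7853,0).

Test eqn y'=λy, z=hλ:
  order 4, 4-stage ⇒ R(z)=1+z+z^2/2+z^3/6+z^4/24
  (e.g. R(-1.62)=0.27059, |R|=0.27059)

Boundary: |R(x)|=1, x<0.
x=-1.62: |R|=0.2706
|R(-1.17)|=0.3256 |R(-1.14)|=0.3332 |R(-1)|=0.3750
Bisect:
  x_lo=-3.2739 |R|=2.0237  x_hi=-0.2706 |R|=0.7629
  mid=-1.77228 |R|=0.28150 →hi
  mid=-2.52311 |R|=0.67150 →hi
  mid=-2.89852 |R|=1.18457 →lo
  mid=-2.71081 |R|=0.89339 →hi
  mid=-2.80467 |R|=1.02960 →lo
  mid=-2.75774 |R|=0.95924 →hi
  mid=-2.78120 |R|=0.99385 →hi
  mid=-2.79293 |R|=1.01158 →lo
  ...
  [-2.78542,-2.78524] ⇒ x*=-2.7853
Interval (-2.7853, 0).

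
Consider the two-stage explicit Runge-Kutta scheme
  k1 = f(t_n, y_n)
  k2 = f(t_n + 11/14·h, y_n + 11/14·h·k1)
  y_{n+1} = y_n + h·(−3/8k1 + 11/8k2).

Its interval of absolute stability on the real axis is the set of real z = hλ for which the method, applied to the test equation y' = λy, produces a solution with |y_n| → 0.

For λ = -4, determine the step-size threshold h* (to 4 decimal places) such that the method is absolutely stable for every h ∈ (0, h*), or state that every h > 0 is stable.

With y'=λy (z=hλ):
  k1=λy_n ⇒ h·k1=z·y_n;  k2=λ(1+11/14z)y_n ⇒ h·k2=z(1+11/14z)y_n
  y_{n+1}/y_n = 1 − 3/8z + 11/8z(1+11/14z) = 1 + z + 121/112z²
  so R(z) = 1 + z + 121/112z².

Find x<0 with |R(x)|<1.
x=-1.36: |R|=1.6382
R=1: x+121/112x²=0 ⇒ x=−112/121=-0.9256; min R=1−1/(4·121/112)=0.7686>−1
Confirm numerically:
  x=-0.699: |R|=0.82886 <1
  x=-0.511: |R|=0.77110 <1
  x=-0.480: |R|=0.76891 <1
  x=-0.396: |R|=0.77342 <1
  x=-1.366: |R|=1.64990 >1
  x=-1.018: |R|=1.10160 >1
Interval (-0.9256, 0).

(-0.9256,0); λ=-4 ⇒ h* = (112/121)/4 = 0.2314.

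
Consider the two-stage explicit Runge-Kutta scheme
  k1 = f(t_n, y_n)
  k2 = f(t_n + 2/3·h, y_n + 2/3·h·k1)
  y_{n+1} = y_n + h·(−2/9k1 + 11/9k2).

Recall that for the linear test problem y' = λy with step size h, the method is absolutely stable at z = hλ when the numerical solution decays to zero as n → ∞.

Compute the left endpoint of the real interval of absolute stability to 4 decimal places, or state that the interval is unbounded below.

On y'=λy, z=hλ:
  k1=λy_n ⇒ h·k1=z·y_n;  k2=λ(1+2/3z)y_n ⇒ h·k2=z(1+2/3z)y_n
  y_{n+1}/y_n = 1 − 2/9z + 11/9z(1+2/3z) = 1 + z + 22/27z²
  R(z) = 1 + z + 22/27z².

Find x<0 with |R(x)|<1.
x=-0.85: |R|=0.7387
R=1: x+22/27x²=0 ⇒ x=−27/22=-1.2273; min R=1−1/(4·22/27)=0.6932>−1
Confirm numerically:
  x=-1.123: |R|=0.90459 <1
  x=-1.060: |R|=0.85553 <1
  x=-0.872: |R|=0.74757 <1
  x=-0.724: |R|=0.70311 <1
  x=-1.570: |R|=1.43844 >1
  x=-1.351: |R|=1.13620 >1
  x=-1.347: |R|=1.13141 >1
So |R|<1 on (-1.2273, 0).

z* = -1.2273.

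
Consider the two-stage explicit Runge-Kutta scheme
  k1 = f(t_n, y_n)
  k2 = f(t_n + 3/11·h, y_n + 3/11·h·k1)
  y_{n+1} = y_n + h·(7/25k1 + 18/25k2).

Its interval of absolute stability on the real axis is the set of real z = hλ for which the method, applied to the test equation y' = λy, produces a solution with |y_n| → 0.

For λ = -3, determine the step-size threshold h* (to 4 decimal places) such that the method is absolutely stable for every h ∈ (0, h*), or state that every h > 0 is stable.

(-5.0926,0); λ=-3 ⇒ h* = (275/54)/3 = 1.6975.

Set f=λy, z=hλ:
  k1=λy_n ⇒ h·k1=z·y_n;  k2=λ(1+3/11z)y_n ⇒ h·k2=z(1+3/11z)y_n
  y_{n+1}/y_n = 1 + 7/25z + 18/25z(1+3/11z) = 1 + z + 54/275z²
  R(z) = 1 + z + 54/275z².

Find x<0 with |R(x)|<1.
x=-1.09: |R|=0.1433
R=1: x+54/275x²=0 ⇒ x=−275/54=-5.0926; min R=1−1/(4·54/275)=-0.2731>−1
Confirm numerically:
  x=-5.010: |R|=0.91875 <1
  x=-3.860: |R|=0.06574 <1
  x=-3.764: |R|=0.01802 <1
  x=-5.355: |R|=1.27593 >1
  x=-5.195: |R|=1.10447 >1
So |R|<1 on (-5.0926, 0).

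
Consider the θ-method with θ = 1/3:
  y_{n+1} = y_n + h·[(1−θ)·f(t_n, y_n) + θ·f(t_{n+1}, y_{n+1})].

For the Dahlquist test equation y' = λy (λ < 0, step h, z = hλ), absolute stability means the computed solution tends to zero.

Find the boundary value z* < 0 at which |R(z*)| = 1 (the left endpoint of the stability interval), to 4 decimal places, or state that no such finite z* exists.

On y'=λy, z=hλ:
  y_{n+1} = y_n + z·[2/3·y_n + 1/3·y_{n+1}] ⇒ (1 − 1/3z)y_{n+1} = (1 + 2/3z)y_n
  Hence R(z) = (1 + 2/3z)/(1 − 1/3z).

Solve |R(x)|<1 on ℝ⁻.
x=-1.43: |R|=0.0316
R=−1: 1+2/3x = −1+1/3x ⇒ -1/3x=2 ⇒ x=2/(-1/3)=-6.0000
Confirm numerically:
  x=-4.796: |R|=0.84556 <1
  x=-3.770: |R|=0.67061 <1
  x=-3.623: |R|=0.64110 <1
  x=-6.458: |R|=1.04842 >1
  x=-6.038: |R|=1.00420 >1
So |R|<1 on (-6.0000, 0).

left endpoint -6.0000.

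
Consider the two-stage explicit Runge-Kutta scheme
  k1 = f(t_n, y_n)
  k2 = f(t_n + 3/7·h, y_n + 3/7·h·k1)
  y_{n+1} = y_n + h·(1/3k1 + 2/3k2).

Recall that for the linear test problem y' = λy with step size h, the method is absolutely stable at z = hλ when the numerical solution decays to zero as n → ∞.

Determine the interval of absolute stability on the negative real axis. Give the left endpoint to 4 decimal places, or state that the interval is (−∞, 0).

z∈(-3.5000,0).

With y'=λy (z=hλ):
  k1=λy_n ⇒ h·k1=z·y_n;  k2=λ(1+3/7z)y_n ⇒ h·k2=z(1+3/7z)y_n
  y_{n+1}/y_n = 1 + 1/3z + 2/3z(1+3/7z) = 1 + z + 2/7z²
  ⇒ R(z) = 1 + z + 2/7z².

Boundary: |R(x)|=1, x<0.
x=-1.1: |R|=0.2457
R=1: x+2/7x²=0 ⇒ x=−7/2=-3.5000; min R=1−1/(4·2/7)=0.1250>−1
Confirm numerically:
  x=-3.355: |R|=0.86101 <1
  x=-3.220: |R|=0.74240 <1
  x=-1.663: |R|=0.12716 <1
  x=-4.024: |R|=1.60245 >1
  x=-3.736: |R|=1.25191 >1
  x=-3.554: |R|=1.05483 >1
Interval (-3.5000, 0).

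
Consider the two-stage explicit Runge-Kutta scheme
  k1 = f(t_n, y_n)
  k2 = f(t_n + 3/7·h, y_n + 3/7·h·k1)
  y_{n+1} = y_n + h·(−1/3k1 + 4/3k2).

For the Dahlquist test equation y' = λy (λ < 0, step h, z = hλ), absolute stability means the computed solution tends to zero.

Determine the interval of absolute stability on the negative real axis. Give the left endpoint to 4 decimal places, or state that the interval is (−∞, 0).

Set f=λy, z=hλ:
  k1=λy_n ⇒ h·k1=z·y_n;  k2=λ(1+3/7z)y_n ⇒ h·k2=z(1+3/7z)y_n
  y_{n+1}/y_n = 1 − 1/3z + 4/3z(1+3/7z) = 1 + z + 4/7z²
  so R(z) = 1 + z + 4/7z².

Solve |R(x)|<1 on ℝ⁻.
x=-0.38: |R|=0.7025
R=1: x+4/7x²=0 ⇒ x=−7/4=-1.7500; min R=1−1/(4·4/7)=0.5625>−1
Confirm numerically:
  x=-1.179: |R|=0.61531 <1
  x=-1.066: |R|=0.58335 <1
  x=-1.026: |R|=0.57553 <1
  x=-0.767: |R|=0.56917 <1
  x=-2.325: |R|=1.76393 >1
  x=-1.786: |R|=1.03674 >1
Interval (-1.7500, 0).

z∈(-1.7500,0).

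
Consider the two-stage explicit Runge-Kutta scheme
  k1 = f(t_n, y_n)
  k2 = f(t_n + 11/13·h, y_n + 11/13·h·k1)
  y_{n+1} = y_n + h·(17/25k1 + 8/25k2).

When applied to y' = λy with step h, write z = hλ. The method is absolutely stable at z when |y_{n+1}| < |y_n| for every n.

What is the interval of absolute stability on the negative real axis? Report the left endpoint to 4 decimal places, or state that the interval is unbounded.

z∈(-3.6932,0).

Set f=λy, z=hλ:
  k1=λy_n ⇒ h·k1=z·y_n;  k2=λ(1+11/13z)y_n ⇒ h·k2=z(1+11/13z)y_n
  y_{n+1}/y_n = 1 + 17/25z + 8/25z(1+11/13z) = 1 + z + 88/325z²
  Hence R(z) = 1 + z + 88/325z².

Boundary: |R(x)|=1, x<0.
x=-1.17: |R|=0.2007
R=1: x+88/325x²=0 ⇒ x=−325/88=-3.6932; min R=1−1/(4·88/325)=0.0767>−1
Confirm numerically:
  x=-3.470: |R|=0.79031 <1
  x=-2.642: |R|=0.24801 <1
  x=-2.320: |R|=0.13739 <1
  x=-2.206: |R|=0.11168 <1
  x=-4.163: |R|=1.52958 >1
  x=-3.844: |R|=1.15698 >1
Stable set (-3.6932, 0).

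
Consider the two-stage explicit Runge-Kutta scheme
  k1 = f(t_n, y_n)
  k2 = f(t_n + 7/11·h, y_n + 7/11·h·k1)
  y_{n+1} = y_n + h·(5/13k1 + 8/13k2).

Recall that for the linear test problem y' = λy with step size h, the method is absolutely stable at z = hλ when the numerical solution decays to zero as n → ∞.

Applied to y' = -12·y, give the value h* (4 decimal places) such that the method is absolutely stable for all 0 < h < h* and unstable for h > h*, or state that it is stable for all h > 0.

(-2.5536,0); λ=-12 ⇒ h* = (143/56)/12 = 0.2128.

Test eqn y'=λy, z=hλ:
  k1=λy_n ⇒ h·k1=z·y_n;  k2=λ(1+7/11z)y_n ⇒ h·k2=z(1+7/11z)y_n
  y_{n+1}/y_n = 1 + 5/13z + 8/13z(1+7/11z) = 1 + z + 56/143z²
  Hence R(z) = 1 + z + 56/143z².

Need |R(x)|<1, x<0.
x=-0.38: |R|=0.6765
R=1: x+56/143x²=0 ⇒ x=−143/56=-2.5536; min R=1−1/(4·56/143)=0.3616>−1
Confirm numerically:
  x=-2.406: |R|=0.86096 <1
  x=-2.373: |R|=0.83220 <1
  x=-2.253: |R|=0.73481 <1
  x=-1.584: |R|=0.39857 <1
  x=-3.030: |R|=1.56532 >1
  x=-2.670: |R|=1.12174 >1
Stable set (-2.5536, 0).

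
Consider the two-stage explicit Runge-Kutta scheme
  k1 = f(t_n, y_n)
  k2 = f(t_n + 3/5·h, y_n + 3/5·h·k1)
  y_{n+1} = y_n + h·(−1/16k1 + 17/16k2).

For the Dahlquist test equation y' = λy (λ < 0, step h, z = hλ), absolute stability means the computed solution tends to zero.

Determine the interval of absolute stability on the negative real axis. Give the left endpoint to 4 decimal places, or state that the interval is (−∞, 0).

(-1.5686, 0).

Test eqn y'=λy, z=hλ:
  k1=λy_n ⇒ h·k1=z·y_n;  k2=λ(1+3/5z)y_n ⇒ h·k2=z(1+3/5z)y_n
  y_{n+1}/y_n = 1 − 1/16z + 17/16z(1+3/5z) = 1 + z + 51/80z²
  ⇒ R(z) = 1 + z + 51/80z².

Boundary: |R(x)|=1, x<0.
x=-0.66: |R|=0.6177
R=1: x+51/80x²=0 ⇒ x=−80/51=-1.5686; min R=1−1/(4·51/80)=0.6078>−1
Confirm numerically:
  x=-1.451: |R|=0.89119 <1
  x=-1.424: |R|=0.86871 <1
  x=-0.799: |R|=0.60798 <1
  x=-1.799: |R|=1.26421 >1
  x=-1.607: |R|=1.03931 >1
Stable set (-1.5686, 0).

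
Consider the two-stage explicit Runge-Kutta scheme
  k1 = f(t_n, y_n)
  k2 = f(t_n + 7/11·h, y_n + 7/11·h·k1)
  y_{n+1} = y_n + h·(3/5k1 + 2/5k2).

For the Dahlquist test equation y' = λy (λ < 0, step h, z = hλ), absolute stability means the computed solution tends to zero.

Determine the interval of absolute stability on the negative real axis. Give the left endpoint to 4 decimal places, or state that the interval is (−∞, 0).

(-3.9286, 0).

With y'=λy (z=hλ):
  k1=λy_n ⇒ h·k1=z·y_n;  k2=λ(1+7/11z)y_n ⇒ h·k2=z(1+7/11z)y_n
  y_{n+1}/y_n = 1 + 3/5z + 2/5z(1+7/11z) = 1 + z + 14/55z²
  ⇒ R(z) = 1 + z + 14/55z².

Find x<0 with |R(x)|<1.
x=-1.44: |R|=0.0878
R=1: x+14/55x²=0 ⇒ x=−55/14=-3.9286; min R=1−1/(4·14/55)=0.0179>−1
Confirm numerically:
  x=-3.615: |R|=0.71146 <1
  x=-3.520: |R|=0.63392 <1
  x=-2.644: |R|=0.13546 <1
  x=-1.675: |R|=0.03916 <1
  x=-4.292: |R|=1.39705 >1
  x=-4.139: |R|=1.22170 >1
  x=-4.012: |R|=1.08520 >1
Interval (-3.9286, 0).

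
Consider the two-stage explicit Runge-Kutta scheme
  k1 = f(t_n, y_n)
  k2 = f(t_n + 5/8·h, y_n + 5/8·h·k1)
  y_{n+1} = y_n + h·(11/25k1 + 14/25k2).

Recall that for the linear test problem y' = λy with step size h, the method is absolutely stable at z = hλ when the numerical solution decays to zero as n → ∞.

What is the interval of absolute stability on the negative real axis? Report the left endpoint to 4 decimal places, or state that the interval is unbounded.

Test eqn y'=λy, z=hλ:
  k1=λy_n ⇒ h·k1=z·y_n;  k2=λ(1+5/8z)y_n ⇒ h·k2=z(1+5/8z)y_n
  y_{n+1}/y_n = 1 + 11/25z + 14/25z(1+5/8z) = 1 + z + 7/20z²
  R(z) = 1 + z + 7/20z².

Solve |R(x)|<1 on ℝ⁻.
x=-1.73: |R|=0.3175
R=1: x+7/20x²=0 ⇒ x=−20/7=-2.8571; min R=1−1/(4·7/20)=0.2857>−1
Confirm numerically:
  x=-2.696: |R|=0.84795 <1
  x=-2.279: |R|=0.53884 <1
  x=-2.206: |R|=0.49725 <1
  x=-1.938: |R|=0.37655 <1
  x=-3.166: |R|=1.34224 >1
  x=-3.030: |R|=1.18331 >1
Stable set (-2.8571, 0).

z∈(-2.8571,0).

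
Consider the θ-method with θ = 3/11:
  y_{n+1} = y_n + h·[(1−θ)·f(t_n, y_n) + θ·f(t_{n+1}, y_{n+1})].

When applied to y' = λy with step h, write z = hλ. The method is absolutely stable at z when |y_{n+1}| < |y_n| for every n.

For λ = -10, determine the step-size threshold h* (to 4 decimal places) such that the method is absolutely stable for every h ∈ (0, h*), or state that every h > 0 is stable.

With y'=λy (z=hλ):
  y_{n+1} = y_n + z·[8/11·y_n + 3/11·y_{n+1}] ⇒ (1 − 3/11z)y_{n+1} = (1 + 8/11z)y_n
  R(z) = (1 + 8/11z)/(1 − 3/11z).

Need |R(x)|<1, x<0.
x=-0.34: |R|=0.6889
R=−1: 1+8/11x = −1+3/11x ⇒ -5/11x=2 ⇒ x=2/(-5/11)=-4.4000
Confirm numerically:
  x=-3.223: |R|=0.71527 <1
  x=-2.940: |R|=0.63169 <1
  x=-2.141: |R|=0.35172 <1
  x=-4.969: |R|=1.10982 >1
  x=-4.935: |R|=1.10366 >1
  x=-4.845: |R|=1.08714 >1
Stable set (-4.4000, 0).

(-4.4000,0); λ=-10 ⇒ h* = (22/5)/10 = 0.4400.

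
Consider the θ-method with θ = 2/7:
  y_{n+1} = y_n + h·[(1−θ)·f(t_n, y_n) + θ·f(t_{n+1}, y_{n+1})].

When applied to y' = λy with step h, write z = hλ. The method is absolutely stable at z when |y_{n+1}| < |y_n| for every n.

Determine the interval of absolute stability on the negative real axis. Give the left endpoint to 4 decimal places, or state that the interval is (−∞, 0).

(-4.6667, 0).

With y'=λy (z=hλ):
  y_{n+1} = y_n + z·[5/7·y_n + 2/7·y_{n+1}] ⇒ (1 − 2/7z)y_{n+1} = (1 + 5/7z)y_n
  ⇒ R(z) = (1 + 5/7z)/(1 − 2/7z).

Boundary: |R(x)|=1, x<0.
x=-1.05: |R|=0.1923
R=−1: 1+5/7x = −1+2/7x ⇒ -3/7x=2 ⇒ x=2/(-3/7)=-4.6667
Confirm numerically:
  x=-4.253: |R|=0.91997 <1
  x=-3.910: |R|=0.84683 <1
  x=-3.195: |R|=0.67028 <1
  x=-5.046: |R|=1.06658 >1
  x=-4.726: |R|=1.01082 >1
  x=-4.718: |R|=1.00937 >1
Stable set (-4.6667, 0).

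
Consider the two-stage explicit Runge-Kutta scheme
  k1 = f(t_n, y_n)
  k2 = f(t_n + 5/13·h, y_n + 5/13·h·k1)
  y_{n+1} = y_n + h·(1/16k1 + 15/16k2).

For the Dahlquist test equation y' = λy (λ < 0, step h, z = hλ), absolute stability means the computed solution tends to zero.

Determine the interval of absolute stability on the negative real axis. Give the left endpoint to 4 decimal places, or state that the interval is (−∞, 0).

(-2.7733, 0).

Set f=λy, z=hλ:
  k1=λy_n ⇒ h·k1=z·y_n;  k2=λ(1+5/13z)y_n ⇒ h·k2=z(1+5/13z)y_n
  y_{n+1}/y_n = 1 + 1/16z + 15/16z(1+5/13z) = 1 + z + 75/208z²
  so R(z) = 1 + z + 75/208z².

Find x<0 with |R(x)|<1.
x=-1.33: |R|=0.3078
R=1: x+75/208x²=0 ⇒ x=−208/75=-2.7733; min R=1−1/(4·75/208)=0.3067>−1
Confirm numerically:
  x=-2.483: |R|=0.74006 <1
  x=-2.369: |R|=0.65462 <1
  x=-1.431: |R|=0.30738 <1
  x=-3.134: |R|=1.40757 >1
  x=-3.022: |R|=1.27096 >1
  x=-3.012: |R|=1.25921 >1
So |R|<1 on (-2.7733, 0).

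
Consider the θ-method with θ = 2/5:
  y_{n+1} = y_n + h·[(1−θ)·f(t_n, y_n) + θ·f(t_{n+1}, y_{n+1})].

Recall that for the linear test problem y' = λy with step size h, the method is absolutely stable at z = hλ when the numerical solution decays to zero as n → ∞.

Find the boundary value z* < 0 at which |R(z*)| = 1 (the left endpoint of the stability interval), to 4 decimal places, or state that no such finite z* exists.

left endpoint -10.0000.

On y'=λy, z=hλ:
  y_{n+1} = y_n + z·[3/5·y_n + 2/5·y_{n+1}] ⇒ (1 − 2/5z)y_{n+1} = (1 + 3/5z)y_n
  Hence R(z) = (1 + 3/5z)/(1 − 2/5z).

Find x<0 with |R(x)|<1.
x=-0.53: |R|=0.5627
R=−1: 1+3/5x = −1+2/5x ⇒ -1/5x=2 ⇒ x=2/(-1/5)=-10.0000
Confirm numerically:
  x=-8.602: |R|=0.93704 <1
  x=-8.529: |R|=0.93331 <1
  x=-5.229: |R|=0.69136 <1
  x=-10.419: |R|=1.01622 >1
  x=-10.066: |R|=1.00263 >1
So |R|<1 on (-10.0000, 0).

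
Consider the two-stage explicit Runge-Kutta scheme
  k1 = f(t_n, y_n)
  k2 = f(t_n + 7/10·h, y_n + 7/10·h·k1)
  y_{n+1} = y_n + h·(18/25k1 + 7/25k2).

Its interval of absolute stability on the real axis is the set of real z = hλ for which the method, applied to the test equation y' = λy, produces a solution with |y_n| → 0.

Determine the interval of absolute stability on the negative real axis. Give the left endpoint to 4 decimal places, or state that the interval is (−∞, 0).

Test eqn y'=λy, z=hλ:
  k1=λy_n ⇒ h·k1=z·y_n;  k2=λ(1+7/10z)y_n ⇒ h·k2=z(1+7/10z)y_n
  y_{n+1}/y_n = 1 + 18/25z + 7/25z(1+7/10z) = 1 + z + 49/250z²
  so R(z) = 1 + z + 49/250z².

Solve |R(x)|<1 on ℝ⁻.
x=-0.51: |R|=0.5410
R=1: x+49/250x²=0 ⇒ x=−250/49=-5.1020; min R=1−1/(4·49/250)=-0.2755>−1
Confirm numerically:
  x=-4.502: |R|=0.47053 <1
  x=-4.495: |R|=0.46518 <1
  x=-4.479: |R|=0.45304 <1
  x=-3.335: |R|=0.15504 <1
  x=-5.423: |R|=1.34115 >1
  x=-5.385: |R|=1.29865 >1
  x=-5.249: |R|=1.15119 >1
Interval (-5.1020, 0).

(-5.1020, 0).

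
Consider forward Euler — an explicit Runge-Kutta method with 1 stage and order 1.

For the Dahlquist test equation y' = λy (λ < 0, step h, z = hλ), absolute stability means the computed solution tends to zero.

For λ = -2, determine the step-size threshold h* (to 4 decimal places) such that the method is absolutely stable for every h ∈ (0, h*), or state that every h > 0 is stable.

(-2.0000,0); λ=-2 ⇒ h* = 1.0000.

On y'=λy, z=hλ:
  order 1, 1-stage ⇒ R(z)=1+z
  (e.g. R(-1.59)=-0.59000, |R|=0.59000)

Find x<0 with |R(x)|<1.
x=-1.59: |R|=0.5900
|R(-1.57)|=0.5700 |R(-1.03)|=0.0300 |R(-0.95)|=0.0500
Bisect:
  x_lo=-2.6939 |R|=1.6939  x_hi=-0.2383 |R|=0.7617
  mid=-1.46611 |R|=0.46611 →hi
  mid=-2.08001 |R|=1.08001 →lo
  mid=-1.77306 |R|=0.77306 →hi
  mid=-1.92653 |R|=0.92653 →hi
  mid=-2.00327 |R|=1.00327 →lo
  mid=-1.96490 |R|=0.96490 →hi
  mid=-1.98409 |R|=0.98409 →hi
  mid=-1.99368 |R|=0.99368 →hi
  mid=-1.99847 |R|=0.99847 →hi
  ...
  [-2.00012,-1.99997] ⇒ x*=-2.0000
Stable set (-2.0000, 0).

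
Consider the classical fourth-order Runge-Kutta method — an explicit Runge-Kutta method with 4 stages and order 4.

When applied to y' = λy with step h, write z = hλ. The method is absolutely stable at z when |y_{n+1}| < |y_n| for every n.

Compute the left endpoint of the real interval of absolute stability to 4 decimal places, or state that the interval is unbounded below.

Test eqn y'=λy, z=hλ:
  order 4, 4-stage ⇒ R(z)=1+z+z^2/2+z^3/6+z^4/24
  (e.g. R(-0.51)=0.60076, |R|=0.60076)

Solve |R(x)|<1 on ℝ⁻.
x=-0.51: |R|=0.6008
|R(-2.92)|=1.2228 |R(-2.65)|=0.8145 |R(-2.29)|=0.4764
Bisect:
  x_lo=-3.2559 |R|=1.9743  x_hi=-0.3111 |R|=0.7327
  mid=-1.78347 |R|=0.28300 →hi
  mid=-2.51966 |R|=0.66801 →hi
  mid=-2.88776 |R|=1.16580 →lo
  mid=-2.70371 |R|=0.88381 →hi
  mid=-2.79573 |R|=1.01586 →lo
  mid=-2.74972 |R|=0.94768 →hi
  mid=-2.77273 |R|=0.98122 →hi
  mid=-2.78423 |R|=0.99840 →hi
  mid=-2.78998 |R|=1.00709 →lo
  ...
  [-2.78531,-2.78513] ⇒ x*=-2.7853
So |R|<1 on (-2.7853, 0).

z* = -2.7853.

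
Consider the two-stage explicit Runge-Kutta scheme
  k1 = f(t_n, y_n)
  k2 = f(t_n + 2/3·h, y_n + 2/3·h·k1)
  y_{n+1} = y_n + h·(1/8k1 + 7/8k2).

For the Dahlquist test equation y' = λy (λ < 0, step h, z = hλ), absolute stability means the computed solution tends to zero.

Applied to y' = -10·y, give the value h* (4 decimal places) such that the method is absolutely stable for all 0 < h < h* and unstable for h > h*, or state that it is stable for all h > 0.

(-1.7143,0); λ=-10 ⇒ h* = (12/7)/10 = 0.1714.

Set f=λy, z=hλ:
  k1=λy_n ⇒ h·k1=z·y_n;  k2=λ(1+2/3z)y_n ⇒ h·k2=z(1+2/3z)y_n
  y_{n+1}/y_n = 1 + 1/8z + 7/8z(1+2/3z) = 1 + z + 7/12z²
  Hence R(z) = 1 + z + 7/12z².

Boundary: |R(x)|=1, x<0.
x=-1.17: |R|=0.6285
R=1: x+7/12x²=0 ⇒ x=−12/7=-1.7143; min R=1−1/(4·7/12)=0.5714>−1
Confirm numerically:
  x=-1.663: |R|=0.95025 <1
  x=-1.196: |R|=0.63841 <1
  x=-1.012: |R|=0.58542 <1
  x=-0.970: |R|=0.57886 <1
  x=-2.298: |R|=1.78247 >1
  x=-2.094: |R|=1.46382 >1
  x=-1.742: |R|=1.02816 >1
Stable set (-1.7143, 0).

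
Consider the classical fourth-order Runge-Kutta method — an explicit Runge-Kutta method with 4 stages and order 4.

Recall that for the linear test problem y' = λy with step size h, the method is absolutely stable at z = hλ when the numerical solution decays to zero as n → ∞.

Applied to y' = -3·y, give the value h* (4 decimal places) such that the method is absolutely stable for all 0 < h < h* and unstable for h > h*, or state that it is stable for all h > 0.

Test eqn y'=λy, z=hλ:
  order 4, 4-stage ⇒ R(z)=1+z+z^2/2+z^3/6+z^4/24
  (e.g. R(-1.39)=0.28399, |R|=0.28399)

Boundary: |R(x)|=1, x<0.
x=-1.39: |R|=0.2840
|R(-2.67)|=0.8396 |R(-2.65)|=0.8145 |R(-1.64)|=0.2711
Bisect:
  x_lo=-3.5841 |R|=3.0408  x_hi=-0.1868 |R|=0.8296
  mid=-1.88545 |R|=0.30147 →hi
  mid=-2.73475 |R|=0.92643 →hi
  mid=-3.15940 |R|=1.72694 →lo
  mid=-2.94708 |R|=1.27260 →lo
  mid=-2.84091 |R|=1.08714 →lo
  mid=-2.78783 |R|=1.00383 →lo
  mid=-2.76129 |R|=0.96441 →hi
  mid=-2.77456 |R|=0.98394 →hi
  mid=-2.78120 |R|=0.99384 →hi
  ...
  [-2.78534,-2.78513] ⇒ x*=-2.7853
Stable set (-2.7853, 0).

(-2.7853,0); λ=-3 ⇒ h* = 0.9284.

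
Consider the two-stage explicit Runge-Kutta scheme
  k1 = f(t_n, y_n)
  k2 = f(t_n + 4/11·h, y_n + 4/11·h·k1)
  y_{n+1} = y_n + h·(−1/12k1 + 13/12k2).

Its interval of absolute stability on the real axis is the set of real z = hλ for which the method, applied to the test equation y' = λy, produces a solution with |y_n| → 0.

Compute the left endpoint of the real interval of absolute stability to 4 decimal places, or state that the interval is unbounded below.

Set f=λy, z=hλ:
  k1=λy_n ⇒ h·k1=z·y_n;  k2=λ(1+4/11z)y_n ⇒ h·k2=z(1+4/11z)y_n
  y_{n+1}/y_n = 1 − 1/12z + 13/12z(1+4/11z) = 1 + z + 13/33z²
  R(z) = 1 + z + 13/33z².

Solve |R(x)|<1 on ℝ⁻.
x=-1.77: |R|=0.4642
R=1: x+13/33x²=0 ⇒ x=−33/13=-2.5385; min R=1−1/(4·13/33)=0.3654>−1
Confirm numerically:
  x=-2.357: |R|=0.83151 <1
  x=-2.210: |R|=0.71404 <1
  x=-1.901: |R|=0.52262 <1
  x=-1.502: |R|=0.38673 <1
  x=-2.810: |R|=1.30058 >1
  x=-2.583: |R|=1.04532 >1
So |R|<1 on (-2.5385, 0).

z* = -2.5385.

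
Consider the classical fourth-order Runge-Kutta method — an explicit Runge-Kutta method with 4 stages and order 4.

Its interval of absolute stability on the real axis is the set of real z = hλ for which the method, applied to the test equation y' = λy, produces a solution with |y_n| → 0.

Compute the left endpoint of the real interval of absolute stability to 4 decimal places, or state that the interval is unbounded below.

With y'=λy (z=hλ):
  order 4, 4-stage ⇒ R(z)=1+z+z^2/2+z^3/6+z^4/24
  (e.g. R(-0.66)=0.51779, |R|=0.51779)

Solve |R(x)|<1 on ℝ⁻.
x=-0.66: |R|=0.5178
|R(-2.36)|=0.5266 |R(-2.27)|=0.4633 |R(-0.77)|=0.4650
Bisect:
  x_lo=-3.6675 |R|=3.3744  x_hi=-0.3132 |R|=0.7312
  mid=-1.99034 |R|=0.33016 →hi
  mid=-2.82893 |R|=1.06780 →lo
  mid=-2.40963 |R|=0.56641 →hi
  mid=-2.61928 |R|=0.77722 →hi
  mid=-2.72410 |R|=0.91160 →hi
  mid=-2.77651 |R|=0.98685 →hi
  mid=-2.80272 |R|=1.02659 →lo
  mid=-2.78962 |R|=1.00654 →lo
  mid=-2.78307 |R|=0.99665 →hi
  ...
  [-2.78532,-2.78511] ⇒ x*=-2.7853
Interval (-2.7853, 0).

z* = -2.7853.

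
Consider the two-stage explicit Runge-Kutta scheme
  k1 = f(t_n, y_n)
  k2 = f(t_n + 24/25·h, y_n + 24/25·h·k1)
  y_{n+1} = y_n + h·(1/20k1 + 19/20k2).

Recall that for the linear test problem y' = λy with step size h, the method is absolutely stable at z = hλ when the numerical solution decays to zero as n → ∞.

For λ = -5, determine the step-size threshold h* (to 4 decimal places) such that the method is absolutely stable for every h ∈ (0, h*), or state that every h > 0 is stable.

Test eqn y'=λy, z=hλ:
  k1=λy_n ⇒ h·k1=z·y_n;  k2=λ(1+24/25z)y_n ⇒ h·k2=z(1+24/25z)y_n
  y_{n+1}/y_n = 1 + 1/20z + 19/20z(1+24/25z) = 1 + z + 114/125z²
  so R(z) = 1 + z + 114/125z².

Find x<0 with |R(x)|<1.
x=-0.78: |R|=0.7749
R=1: x+114/125x²=0 ⇒ x=−125/114=-1.0965; min R=1−1/(4·114/125)=0.7259>−1
Confirm numerically:
  x=-1.023: |R|=0.93143 <1
  x=-0.777: |R|=0.77360 <1
  x=-0.657: |R|=0.73666 <1
  x=-0.487: |R|=0.72930 <1
  x=-1.668: |R|=1.86939 >1
  x=-1.637: |R|=1.80695 >1
Interval (-1.0965, 0).

(-1.0965,0); λ=-5 ⇒ h* = (125/114)/5 = 0.2193.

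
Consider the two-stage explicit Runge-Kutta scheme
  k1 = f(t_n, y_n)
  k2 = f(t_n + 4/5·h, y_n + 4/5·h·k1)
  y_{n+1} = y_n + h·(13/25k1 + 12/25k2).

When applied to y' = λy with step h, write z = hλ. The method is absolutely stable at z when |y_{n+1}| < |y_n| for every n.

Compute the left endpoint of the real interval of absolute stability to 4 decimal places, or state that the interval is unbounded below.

z* = -2.6042.

Test eqn y'=λy, z=hλ:
  k1=λy_n ⇒ h·k1=z·y_n;  k2=λ(1+4/5z)y_n ⇒ h·k2=z(1+4/5z)y_n
  y_{n+1}/y_n = 1 + 13/25z + 12/25z(1+4/5z) = 1 + z + 48/125z²
  so R(z) = 1 + z + 48/125z².

Boundary: |R(x)|=1, x<0.
x=-1.22: |R|=0.3515
R=1: x+48/125x²=0 ⇒ x=−125/48=-2.6042; min R=1−1/(4·48/125)=0.3490>−1
Confirm numerically:
  x=-2.343: |R|=0.76503 <1
  x=-2.190: |R|=0.65170 <1
  x=-1.949: |R|=0.50966 <1
  x=-3.169: |R|=1.68734 >1
  x=-3.037: |R|=1.50477 >1
Stable set (-2.6042, 0).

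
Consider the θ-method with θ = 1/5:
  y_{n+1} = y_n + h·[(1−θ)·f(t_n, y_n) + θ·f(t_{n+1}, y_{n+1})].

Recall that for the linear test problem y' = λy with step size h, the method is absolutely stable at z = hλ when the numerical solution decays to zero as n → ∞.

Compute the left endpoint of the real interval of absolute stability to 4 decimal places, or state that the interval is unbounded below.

z* = -3.3333.

With y'=λy (z=hλ):
  y_{n+1} = y_n + z·[4/5·y_n + 1/5·y_{n+1}] ⇒ (1 − 1/5z)y_{n+1} = (1 + 4/5z)y_n
  R(z) = (1 + 4/5z)/(1 − 1/5z).

Find x<0 with |R(x)|<1.
x=-1.02: |R|=0.1528
R=−1: 1+4/5x = −1+1/5x ⇒ -3/5x=2 ⇒ x=2/(-3/5)=-3.3333
Confirm numerically:
  x=-2.745: |R|=0.77211 <1
  x=-2.367: |R|=0.60649 <1
  x=-2.318: |R|=0.58377 <1
  x=-1.696: |R|=0.26643 <1
  x=-3.922: |R|=1.19794 >1
  x=-3.771: |R|=1.14970 >1
  x=-3.595: |R|=1.09133 >1
Stable set (-3.3333, 0).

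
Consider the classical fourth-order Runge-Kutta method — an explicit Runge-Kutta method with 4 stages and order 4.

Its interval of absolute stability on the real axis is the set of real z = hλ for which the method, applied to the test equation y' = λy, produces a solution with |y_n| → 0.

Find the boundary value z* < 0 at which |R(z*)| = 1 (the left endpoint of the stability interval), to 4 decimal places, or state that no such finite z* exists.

On y'=λy, z=hλ:
  order 4, 4-stage ⇒ R(z)=1+z+z^2/2+z^3/6+z^4/24
  (e.g. R(-1.77)=0.28121, |R|=0.28121)

Find x<0 with |R(x)|<1.
x=-1.77: |R|=0.2812
|R(-2.1)|=0.3718 |R(-1.72)|=0.2758 |R(-1.59)|=0.2704
Bisect:
  x_lo=-3.6312 |R|=3.2257  x_hi=-0.1092 |R|=0.8966
  mid=-1.87017 |R|=0.29813 →hi
  mid=-2.75067 |R|=0.94904 →hi
  mid=-3.19092 |R|=1.80478 →lo
  mid=-2.97080 |R|=1.31765 →lo
  mid=-2.86073 |R|=1.11983 →lo
  mid=-2.80570 |R|=1.03121 →lo
  mid=-2.77819 |R|=0.98934 →hi
  mid=-2.79194 |R|=1.01007 →lo
  mid=-2.78507 |R|=0.99966 →hi
  mid=-2.78851 |R|=1.00485 →lo
  ...
  [-2.78550,-2.78528] ⇒ x*=-2.7853
Stable set (-2.7853, 0).

z* = -2.7853.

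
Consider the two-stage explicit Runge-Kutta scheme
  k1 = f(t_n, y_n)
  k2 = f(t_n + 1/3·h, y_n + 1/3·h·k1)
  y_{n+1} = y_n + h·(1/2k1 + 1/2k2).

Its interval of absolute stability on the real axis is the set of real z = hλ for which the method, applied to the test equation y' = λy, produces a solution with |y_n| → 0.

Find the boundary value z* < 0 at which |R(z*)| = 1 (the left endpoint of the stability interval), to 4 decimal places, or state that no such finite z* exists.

With y'=λy (z=hλ):
  k1=λy_n ⇒ h·k1=z·y_n;  k2=λ(1+1/3z)y_n ⇒ h·k2=z(1+1/3z)y_n
  y_{n+1}/y_n = 1 + 1/2z + 1/2z(1+1/3z) = 1 + z + 1/6z²
  R(z) = 1 + z + 1/6z².

Boundary: |R(x)|=1, x<0.
x=-0.46: |R|=0.5753
R=1: x+1/6x²=0 ⇒ x=−6=-6.0000; min R=1−1/(4·1/6)=-0.5000>−1
Confirm numerically:
  x=-5.798: |R|=0.80480 <1
  x=-5.604: |R|=0.63014 <1
  x=-5.593: |R|=0.62061 <1
  x=-3.730: |R|=0.41118 <1
  x=-6.341: |R|=1.36038 >1
  x=-6.149: |R|=1.15270 >1
  x=-6.063: |R|=1.06366 >1
Interval (-6.0000, 0).

z* = -6.0000.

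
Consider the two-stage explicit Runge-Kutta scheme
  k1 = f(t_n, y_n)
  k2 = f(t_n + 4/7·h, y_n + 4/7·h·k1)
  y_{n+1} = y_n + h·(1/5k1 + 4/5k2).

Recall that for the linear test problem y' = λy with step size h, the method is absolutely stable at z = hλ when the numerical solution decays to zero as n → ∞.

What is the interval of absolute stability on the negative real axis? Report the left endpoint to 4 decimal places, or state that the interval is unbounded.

z∈(-2.1875,0).

With y'=λy (z=hλ):
  k1=λy_n ⇒ h·k1=z·y_n;  k2=λ(1+4/7z)y_n ⇒ h·k2=z(1+4/7z)y_n
  y_{n+1}/y_n = 1 + 1/5z + 4/5z(1+4/7z) = 1 + z + 16/35z²
  R(z) = 1 + z + 16/35z².

Need |R(x)|<1, x<0.
x=-1.47: |R|=0.5178
R=1: x+16/35x²=0 ⇒ x=−35/16=-2.1875; min R=1−1/(4·16/35)=0.4531>−1
Confirm numerically:
  x=-2.140: |R|=0.95353 <1
  x=-1.705: |R|=0.62393 <1
  x=-1.255: |R|=0.46501 <1
  x=-2.752: |R|=1.71017 >1
  x=-2.504: |R|=1.36229 >1
  x=-2.309: |R|=1.12825 >1
So |R|<1 on (-2.1875, 0).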